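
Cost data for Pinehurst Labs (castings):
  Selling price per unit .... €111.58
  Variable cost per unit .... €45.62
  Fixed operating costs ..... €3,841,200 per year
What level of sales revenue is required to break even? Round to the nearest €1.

Contribution margin per unit = €111.58 − €45.62 = €65.96, a CM ratio of €65.96 ÷ €111.58 = 0.5911.
Break-even revenue = fixed costs × price ÷ CM = €3,841,200 × €111.58 ÷ €65.96 = €6,497,894.

€6,497,894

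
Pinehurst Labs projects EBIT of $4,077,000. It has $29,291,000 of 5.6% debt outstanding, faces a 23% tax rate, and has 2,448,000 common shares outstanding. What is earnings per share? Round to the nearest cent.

$0.77

Interest = $1,640,296.00, so EBT = $4,077,000 − $1,640,296.00 = $2,436,704.00.
Net income = $2,436,704.00 × (1 − 0.23) = $1,876,262.08.
EPS = $1,876,262.08 ÷ 2,448,000 = $0.77.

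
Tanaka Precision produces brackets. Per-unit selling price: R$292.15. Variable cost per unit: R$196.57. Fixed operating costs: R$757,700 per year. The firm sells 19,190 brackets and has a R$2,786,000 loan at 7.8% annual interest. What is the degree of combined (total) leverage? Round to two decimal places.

2.13

At 19,190 units, contribution = 19,190 × R$95.58 = R$1,834,180.20.
Subtracting fixed costs: EBIT = R$1,834,180.20 − R$757,700 = R$1,076,480.20. Interest = R$217,308.00, so EBIT − I = R$859,172.20.
DCL = contribution ÷ (EBIT − I) = R$1,834,180.20 ÷ R$859,172.20 = 2.1348.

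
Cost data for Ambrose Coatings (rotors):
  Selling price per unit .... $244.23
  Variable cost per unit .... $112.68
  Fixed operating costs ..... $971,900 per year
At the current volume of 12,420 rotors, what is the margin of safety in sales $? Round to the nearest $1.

Contribution margin per unit = $244.23 − $112.68 = $131.55. Break-even units = $971,900 ÷ $131.55 = 7,388.07; break-even revenue = 7,388.07 × $244.23 = $1,804,387.21.
Current sales = 12,420 × $244.23 = $3,033,336.60.
Margin of safety = $3,033,336.60 − $1,804,387.21 = $1,228,949.

$1,228,949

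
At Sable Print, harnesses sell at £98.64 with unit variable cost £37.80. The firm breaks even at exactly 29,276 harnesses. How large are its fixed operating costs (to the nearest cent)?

£1,781,151.84

Unit CM = price − variable cost = £98.64 − £37.80 = £60.84.
Fixed costs = break-even units × CM = 29,276 × £60.84 = £1,781,151.84.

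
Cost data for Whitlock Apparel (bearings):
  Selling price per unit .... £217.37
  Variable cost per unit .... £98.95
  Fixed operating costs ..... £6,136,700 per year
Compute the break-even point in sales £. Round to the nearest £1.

Contribution margin per unit = £217.37 − £98.95 = £118.42, a CM ratio of £118.42 ÷ £217.37 = 0.5448.
Break-even sales = FC ÷ CM ratio = £6,136,700 × £217.37 / £118.42 = £11,264,436.

£11,264,436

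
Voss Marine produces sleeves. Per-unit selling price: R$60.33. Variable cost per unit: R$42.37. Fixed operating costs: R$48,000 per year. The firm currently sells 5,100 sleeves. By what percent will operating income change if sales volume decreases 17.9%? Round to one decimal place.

-37.6%

Contribution at this volume is 5,100 × R$17.96 = R$91,596.00.
EBIT = R$91,596.00 − R$48,000 = R$43,596.00.
DOL = contribution ÷ EBIT = R$91,596.00 ÷ R$43,596.00 = 2.1010.
So EBIT moves 2.1010 × (-17.9%) = -37.6%.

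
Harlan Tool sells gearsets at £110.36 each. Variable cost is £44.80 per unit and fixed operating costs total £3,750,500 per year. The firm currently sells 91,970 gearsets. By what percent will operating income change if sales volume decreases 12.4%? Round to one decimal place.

-32.8%

At 91,970 units, contribution = 91,970 × £65.56 = £6,029,553.20.
Subtracting fixed costs: EBIT = £6,029,553.20 − £3,750,500 = £2,279,053.20.
DOL = contribution ÷ EBIT = £6,029,553.20 ÷ £2,279,053.20 = 2.6456.
Operating income changes by 2.6456 × -12.4% = -32.8%.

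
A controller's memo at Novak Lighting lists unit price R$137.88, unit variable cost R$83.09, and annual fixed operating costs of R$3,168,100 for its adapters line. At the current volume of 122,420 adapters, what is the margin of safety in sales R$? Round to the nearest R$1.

Contribution margin per unit = R$137.88 − R$83.09 = R$54.79. Break-even units = R$3,168,100 ÷ R$54.79 = 57,822.60; break-even revenue = 57,822.60 × R$137.88 = R$7,972,579.45.
Actual sales revenue = 122,420 × R$137.88 = R$16,879,269.60.
Margin of safety = R$16,879,269.60 − R$7,972,579.45 = R$8,906,690.

R$8,906,690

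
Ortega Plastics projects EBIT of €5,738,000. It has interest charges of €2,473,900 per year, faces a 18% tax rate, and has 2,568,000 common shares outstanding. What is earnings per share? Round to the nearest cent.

€1.04

Interest = €2,473,900.00, so EBT = €5,738,000 − €2,473,900.00 = €3,264,100.00.
Net income = €3,264,100.00 × (1 − 0.18) = €2,676,562.00.
EPS = €2,676,562.00 ÷ 2,568,000 = €1.04.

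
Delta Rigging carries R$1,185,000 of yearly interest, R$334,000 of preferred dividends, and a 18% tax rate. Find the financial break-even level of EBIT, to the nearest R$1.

R$1,592,317

Preferred dividends are paid after tax, so their pre-tax equivalent is R$334,000 ÷ (1 − 0.18) = R$407,317.07.
EPS = 0 when EBIT covers interest plus the pre-tax preferred burden: R$1,185,000 + R$407,317.07 = R$1,592,317.07.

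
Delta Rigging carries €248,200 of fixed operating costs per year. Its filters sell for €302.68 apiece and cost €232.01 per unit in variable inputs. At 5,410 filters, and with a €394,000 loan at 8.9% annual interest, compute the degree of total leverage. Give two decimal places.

3.86

Total contribution margin = 5,410 × €70.67 = €382,324.70.
Subtracting fixed costs: EBIT = €382,324.70 − €248,200 = €134,124.70. Interest = €35,066.00.
DOL = €382,324.70 ÷ €134,124.70 = 2.8505; DFL = €134,124.70 ÷ €99,058.70 = 1.3540.
DCL = DOL × DFL = 2.8505 × 1.3540 = 3.8596.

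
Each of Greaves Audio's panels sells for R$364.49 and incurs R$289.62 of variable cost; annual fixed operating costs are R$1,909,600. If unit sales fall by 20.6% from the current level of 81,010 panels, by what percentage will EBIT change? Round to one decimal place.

-30.1%

Contribution at this volume is 81,010 × R$74.87 = R$6,065,218.70.
EBIT = R$6,065,218.70 − R$1,909,600 = R$4,155,618.70.
Degree of operating leverage = R$6,065,218.70 / R$4,155,618.70 = 1.4595.
%ΔEBIT = DOL × %ΔSales = 1.4595 × -20.6% = -30.1%.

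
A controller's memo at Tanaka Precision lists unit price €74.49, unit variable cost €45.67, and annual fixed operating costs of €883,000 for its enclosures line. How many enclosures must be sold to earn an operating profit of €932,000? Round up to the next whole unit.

Unit CM = price − variable cost = €74.49 − €45.67 = €28.82.
Required volume = (fixed costs + target profit) ÷ CM = (€883,000 + €932,000) ÷ €28.82 = 62,977.10, so 62,978 enclosures.

62,978 enclosures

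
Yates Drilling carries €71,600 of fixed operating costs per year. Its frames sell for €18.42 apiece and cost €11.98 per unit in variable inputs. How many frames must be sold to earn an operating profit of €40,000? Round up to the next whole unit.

17,330 frames

Each unit contributes €18.42 − €11.98 = €6.44.
Required volume = (fixed costs + target profit) ÷ CM = (€71,600 + €40,000) ÷ €6.44 = 17,329.19, so 17,330 frames.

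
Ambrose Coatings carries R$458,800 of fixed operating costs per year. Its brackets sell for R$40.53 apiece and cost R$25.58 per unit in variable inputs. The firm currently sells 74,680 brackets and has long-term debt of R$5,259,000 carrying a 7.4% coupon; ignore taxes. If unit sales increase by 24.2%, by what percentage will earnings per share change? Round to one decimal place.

At 74,680 units, contribution = 74,680 × R$14.95 = R$1,116,466.00.
Subtracting fixed costs: EBIT = R$1,116,466.00 − R$458,800 = R$657,666.00.
After interest of R$389,166.00, pre-tax earnings = R$268,500.00.
DCL = total CM / (EBIT − I) = R$1,116,466.00 / R$268,500.00 = 4.1582.
%ΔEPS = DCL × %ΔSales = 4.1582 × +24.2% = +100.6%.

+100.6%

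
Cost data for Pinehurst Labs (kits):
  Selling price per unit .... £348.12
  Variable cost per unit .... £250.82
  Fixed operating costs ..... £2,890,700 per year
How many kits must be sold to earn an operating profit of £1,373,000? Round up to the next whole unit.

43,821 kits

Each unit contributes £348.12 − £250.82 = £97.30.
Required volume = (fixed costs + target profit) ÷ CM = (£2,890,700 + £1,373,000) ÷ £97.30 = 43,820.14, so 43,821 kits.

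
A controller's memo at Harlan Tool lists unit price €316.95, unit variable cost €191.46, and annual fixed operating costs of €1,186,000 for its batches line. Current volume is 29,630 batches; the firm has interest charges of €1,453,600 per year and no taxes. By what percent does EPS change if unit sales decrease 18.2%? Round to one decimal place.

-62.7%

At 29,630 units, contribution = 29,630 × €125.49 = €3,718,268.70.
EBIT = €3,718,268.70 − €1,186,000 = €2,532,268.70.
After interest of €1,453,600.00, pre-tax earnings = €1,078,668.70.
Degree of combined leverage = contribution ÷ (EBIT − I) = €3,718,268.70 ÷ €1,078,668.70 = 3.4471.
%ΔEPS = DCL × %ΔSales = 3.4471 × -18.2% = -62.7%.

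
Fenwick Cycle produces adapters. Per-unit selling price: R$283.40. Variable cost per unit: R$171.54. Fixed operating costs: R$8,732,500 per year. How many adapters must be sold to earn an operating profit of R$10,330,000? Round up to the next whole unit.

170,414 adapters

Each unit contributes R$283.40 − R$171.54 = R$111.86.
Units = (FC + target) / CM = (R$8,732,500 + R$10,330,000) / R$111.86 = 170,413.91, so 170,414 adapters.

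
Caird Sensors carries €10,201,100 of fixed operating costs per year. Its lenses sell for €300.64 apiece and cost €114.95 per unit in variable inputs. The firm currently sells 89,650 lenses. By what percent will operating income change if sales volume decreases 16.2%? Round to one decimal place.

-41.8%

At 89,650 units, contribution = 89,650 × €185.69 = €16,647,108.50.
EBIT = €16,647,108.50 − €10,201,100 = €6,446,008.50.
Degree of operating leverage = €16,647,108.50 / €6,446,008.50 = 2.5825.
%ΔEBIT = DOL × %ΔSales = 2.5825 × -16.2% = -41.8%.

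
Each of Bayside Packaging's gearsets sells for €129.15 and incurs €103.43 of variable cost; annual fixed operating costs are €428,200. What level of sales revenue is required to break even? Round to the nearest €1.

€2,150,157

CM per unit = €129.15 − €103.43 = €25.72; CM ratio = €25.72 / €129.15 = 0.1991.
Break-even sales = FC ÷ CM ratio = €428,200 × €129.15 / €25.72 = €2,150,157.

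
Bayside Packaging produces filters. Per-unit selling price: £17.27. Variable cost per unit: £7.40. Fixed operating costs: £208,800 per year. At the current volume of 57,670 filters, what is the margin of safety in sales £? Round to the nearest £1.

£630,614

Unit CM = price − variable cost = £17.27 − £7.40 = £9.87. Break-even units = £208,800 ÷ £9.87 = 21,155.02; break-even revenue = 21,155.02 × £17.27 = £365,347.11.
Actual sales revenue = 57,670 × £17.27 = £995,960.90.
Margin of safety = £995,960.90 − £365,347.11 = £630,614.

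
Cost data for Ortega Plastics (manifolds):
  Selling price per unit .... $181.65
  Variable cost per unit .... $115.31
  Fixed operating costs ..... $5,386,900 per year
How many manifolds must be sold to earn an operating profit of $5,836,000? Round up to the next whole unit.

169,173 manifolds

Contribution margin per unit = $181.65 − $115.31 = $66.34.
Required volume = (fixed costs + target profit) ÷ CM = ($5,386,900 + $5,836,000) ÷ $66.34 = 169,172.44, so 169,173 manifolds.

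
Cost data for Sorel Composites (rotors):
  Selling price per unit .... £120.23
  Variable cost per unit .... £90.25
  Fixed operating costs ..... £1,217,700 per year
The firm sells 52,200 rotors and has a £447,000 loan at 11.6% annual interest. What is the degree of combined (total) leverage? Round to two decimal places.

Contribution at this volume is 52,200 × £29.98 = £1,564,956.00.
EBIT = £1,564,956.00 − £1,217,700 = £347,256.00. Interest = £51,852.00.
DOL = £1,564,956.00 ÷ £347,256.00 = 4.5066; DFL = £347,256.00 ÷ £295,404.00 = 1.1755.
DCL = DOL × DFL = 4.5066 × 1.1755 = 5.2975.

5.30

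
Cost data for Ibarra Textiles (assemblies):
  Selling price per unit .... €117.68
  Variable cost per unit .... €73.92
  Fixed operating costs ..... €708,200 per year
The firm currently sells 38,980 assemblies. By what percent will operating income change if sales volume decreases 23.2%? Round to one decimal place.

-39.7%

Contribution at this volume is 38,980 × €43.76 = €1,705,764.80.
EBIT = €1,705,764.80 − €708,200 = €997,564.80.
Degree of operating leverage = €1,705,764.80 / €997,564.80 = 1.7099.
Operating income changes by 1.7099 × -23.2% = -39.7%.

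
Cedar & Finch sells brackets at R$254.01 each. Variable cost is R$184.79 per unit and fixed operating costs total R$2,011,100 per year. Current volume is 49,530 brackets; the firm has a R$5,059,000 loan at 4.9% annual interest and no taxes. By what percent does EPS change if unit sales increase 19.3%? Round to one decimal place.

+56.6%

At 49,530 units, contribution = 49,530 × R$69.22 = R$3,428,466.60.
EBIT = R$3,428,466.60 − R$2,011,100 = R$1,417,366.60.
Interest = R$247,891.00, so EBIT − I = R$1,169,475.60.
Degree of combined leverage = contribution ÷ (EBIT − I) = R$3,428,466.60 ÷ R$1,169,475.60 = 2.9316.
EPS therefore changes by 2.9316 × (+19.3%) = +56.6%.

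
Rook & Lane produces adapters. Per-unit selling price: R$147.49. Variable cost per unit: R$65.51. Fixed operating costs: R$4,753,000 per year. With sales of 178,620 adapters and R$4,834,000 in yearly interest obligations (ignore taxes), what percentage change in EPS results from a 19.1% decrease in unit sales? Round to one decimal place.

-55.3%

At 178,620 units, contribution = 178,620 × R$81.98 = R$14,643,267.60.
Subtracting fixed costs: EBIT = R$14,643,267.60 − R$4,753,000 = R$9,890,267.60.
Interest = R$4,834,000.00, so EBIT − I = R$5,056,267.60.
DCL = total CM / (EBIT − I) = R$14,643,267.60 / R$5,056,267.60 = 2.8961.
%ΔEPS = DCL × %ΔSales = 2.8961 × -19.1% = -55.3%.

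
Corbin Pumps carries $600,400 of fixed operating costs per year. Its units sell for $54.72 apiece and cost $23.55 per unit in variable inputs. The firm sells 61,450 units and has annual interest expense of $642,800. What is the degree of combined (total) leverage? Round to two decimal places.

2.85

Total contribution margin = 61,450 × $31.17 = $1,915,396.50.
Operating income = contribution − fixed costs = $1,915,396.50 − $600,400 = $1,314,996.50. Interest = $642,800.00, so EBIT − I = $672,196.50.
Degree of total leverage = total CM / (EBIT − interest) = $1,915,396.50 / $672,196.50 = 2.8495.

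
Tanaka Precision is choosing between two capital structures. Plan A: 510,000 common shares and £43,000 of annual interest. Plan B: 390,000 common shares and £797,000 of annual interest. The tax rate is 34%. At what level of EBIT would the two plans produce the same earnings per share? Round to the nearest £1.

Set EPS_A = EPS_B: (EBIT − £43,000)(1 − 0.34) ÷ 510,000 = (EBIT − £797,000)(1 − 0.34) ÷ 390,000.
Cancelling (1 − t) and cross-multiplying: 390,000·(EBIT − 43,000) = 510,000·(EBIT − 797,000).
EBIT × (510,000 − 390,000) = 797,000 × 510,000 − 43,000 × 390,000 = 389,700,000,000, so EBIT = 389,700,000,000 ÷ 120,000 = 3,247,500.00.

£3,247,500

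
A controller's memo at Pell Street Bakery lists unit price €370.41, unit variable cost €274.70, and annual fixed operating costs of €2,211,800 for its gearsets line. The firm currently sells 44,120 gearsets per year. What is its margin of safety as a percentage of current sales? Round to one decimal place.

Each unit contributes €370.41 − €274.70 = €95.71. Break-even units = €2,211,800 ÷ €95.71 = 23,109.39; break-even revenue = 23,109.39 × €370.41 = €8,559,950.25.
Current sales = 44,120 × €370.41 = €16,342,489.20.
Margin of safety = (€16,342,489.20 − €8,559,950.25) ÷ €16,342,489.20 = 47.6%.

47.6%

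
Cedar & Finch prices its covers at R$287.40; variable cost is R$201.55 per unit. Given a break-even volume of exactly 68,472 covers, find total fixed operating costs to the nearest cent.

R$5,878,321.20

Contribution margin per unit = R$287.40 − R$201.55 = R$85.85.
Since BE = FC / CM, FC = 68,472 × R$85.85 = R$5,878,321.20.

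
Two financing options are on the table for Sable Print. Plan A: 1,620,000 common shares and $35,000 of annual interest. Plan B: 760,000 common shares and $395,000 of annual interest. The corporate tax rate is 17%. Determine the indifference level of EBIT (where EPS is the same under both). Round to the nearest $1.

At indifference, (EBIT − 35,000)(1 − t)/1,620,000 = (EBIT − 395,000)(1 − t)/760,000.
The (1 − t) factor cancels: (EBIT − 35,000) × 760,000 = (EBIT − 395,000) × 1,620,000.
EBIT × (1,620,000 − 760,000) = 395,000 × 1,620,000 − 35,000 × 760,000 = 613,300,000,000, so EBIT = 613,300,000,000 ÷ 860,000 = 713,139.53.

$713,140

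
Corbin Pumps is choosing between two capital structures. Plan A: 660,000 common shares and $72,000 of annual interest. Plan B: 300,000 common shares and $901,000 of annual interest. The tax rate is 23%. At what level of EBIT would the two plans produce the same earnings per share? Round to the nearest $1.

Set EPS_A = EPS_B: (EBIT − $72,000)(1 − 0.23) ÷ 660,000 = (EBIT − $901,000)(1 − 0.23) ÷ 300,000.
The (1 − t) factor cancels: (EBIT − 72,000) × 300,000 = (EBIT − 901,000) × 660,000.
EBIT × (660,000 − 300,000) = 901,000 × 660,000 − 72,000 × 300,000 = 573,060,000,000, so EBIT = 573,060,000,000 ÷ 360,000 = 1,591,833.33.

$1,591,833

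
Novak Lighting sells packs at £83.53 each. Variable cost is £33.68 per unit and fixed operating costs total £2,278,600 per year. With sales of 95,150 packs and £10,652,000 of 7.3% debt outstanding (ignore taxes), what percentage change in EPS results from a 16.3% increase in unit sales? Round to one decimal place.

+45.8%

Contribution at this volume is 95,150 × £49.85 = £4,743,227.50.
Subtracting fixed costs: EBIT = £4,743,227.50 − £2,278,600 = £2,464,627.50.
Interest = £777,596.00, so EBIT − I = £1,687,031.50.
DCL = total CM / (EBIT − I) = £4,743,227.50 / £1,687,031.50 = 2.8116.
EPS therefore changes by 2.8116 × (+16.3%) = +45.8%.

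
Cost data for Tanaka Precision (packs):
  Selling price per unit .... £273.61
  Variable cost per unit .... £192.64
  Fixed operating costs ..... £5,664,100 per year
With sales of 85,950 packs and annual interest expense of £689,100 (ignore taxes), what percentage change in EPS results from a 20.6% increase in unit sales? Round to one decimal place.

+236.5%

Contribution at this volume is 85,950 × £80.97 = £6,959,371.50.
Operating income = contribution − fixed costs = £6,959,371.50 − £5,664,100 = £1,295,271.50.
Interest = £689,100.00, so EBIT − I = £606,171.50.
DCL = total CM / (EBIT − I) = £6,959,371.50 / £606,171.50 = 11.4809.
EPS therefore changes by 11.4809 × (+20.6%) = +236.5%.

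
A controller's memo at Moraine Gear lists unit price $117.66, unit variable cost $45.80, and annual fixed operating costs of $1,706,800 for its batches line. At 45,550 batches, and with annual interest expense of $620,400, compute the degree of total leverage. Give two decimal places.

At 45,550 units, contribution = 45,550 × $71.86 = $3,273,223.00.
Subtracting fixed costs: EBIT = $3,273,223.00 − $1,706,800 = $1,566,423.00. Interest = $620,400.00, so EBIT − I = $946,023.00.
Degree of total leverage = total CM / (EBIT − interest) = $3,273,223.00 / $946,023.00 = 3.4600.

3.46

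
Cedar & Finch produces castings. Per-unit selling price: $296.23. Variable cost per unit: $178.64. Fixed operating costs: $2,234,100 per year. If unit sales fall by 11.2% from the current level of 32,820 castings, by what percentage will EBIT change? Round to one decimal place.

At 32,820 units, contribution = 32,820 × $117.59 = $3,859,303.80.
Subtracting fixed costs: EBIT = $3,859,303.80 − $2,234,100 = $1,625,203.80.
Degree of operating leverage = $3,859,303.80 / $1,625,203.80 = 2.3747.
%ΔEBIT = DOL × %ΔSales = 2.3747 × -11.2% = -26.6%.

-26.6%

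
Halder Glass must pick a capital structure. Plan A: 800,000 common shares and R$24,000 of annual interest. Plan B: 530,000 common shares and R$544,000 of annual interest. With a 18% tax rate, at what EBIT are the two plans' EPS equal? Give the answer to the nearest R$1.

At indifference, (EBIT − 24,000)(1 − t)/800,000 = (EBIT − 544,000)(1 − t)/530,000.
Cancelling (1 − t) and cross-multiplying: 530,000·(EBIT − 24,000) = 800,000·(EBIT − 544,000).
EBIT × (800,000 − 530,000) = 544,000 × 800,000 − 24,000 × 530,000 = 422,480,000,000, so EBIT = 422,480,000,000 ÷ 270,000 = 1,564,740.74.

R$1,564,741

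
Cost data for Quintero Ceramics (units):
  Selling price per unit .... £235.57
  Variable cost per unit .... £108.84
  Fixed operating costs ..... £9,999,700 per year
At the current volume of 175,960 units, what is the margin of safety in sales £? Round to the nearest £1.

Each unit contributes £235.57 − £108.84 = £126.73. Break-even units = £9,999,700 ÷ £126.73 = 78,905.55; break-even revenue = 78,905.55 × £235.57 = £18,587,779.76.
Actual sales revenue = 175,960 × £235.57 = £41,450,897.20.
Margin of safety = £41,450,897.20 − £18,587,779.76 = £22,863,117.

£22,863,117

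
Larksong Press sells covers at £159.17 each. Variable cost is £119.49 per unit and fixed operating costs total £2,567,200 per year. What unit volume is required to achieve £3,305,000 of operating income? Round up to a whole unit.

Unit CM = price − variable cost = £159.17 − £119.49 = £39.68.
Units = (FC + target) / CM = (£2,567,200 + £3,305,000) / £39.68 = 147,988.91, so 147,989 covers.

147,989 covers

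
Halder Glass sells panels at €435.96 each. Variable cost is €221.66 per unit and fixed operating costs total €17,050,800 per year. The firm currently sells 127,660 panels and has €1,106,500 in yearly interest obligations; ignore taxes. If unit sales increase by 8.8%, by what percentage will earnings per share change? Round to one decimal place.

+26.2%

Contribution at this volume is 127,660 × €214.30 = €27,357,538.00.
Operating income = contribution − fixed costs = €27,357,538.00 − €17,050,800 = €10,306,738.00.
After interest of €1,106,500.00, pre-tax earnings = €9,200,238.00.
Degree of combined leverage = contribution ÷ (EBIT − I) = €27,357,538.00 ÷ €9,200,238.00 = 2.9736.
EPS therefore changes by 2.9736 × (+8.8%) = +26.2%.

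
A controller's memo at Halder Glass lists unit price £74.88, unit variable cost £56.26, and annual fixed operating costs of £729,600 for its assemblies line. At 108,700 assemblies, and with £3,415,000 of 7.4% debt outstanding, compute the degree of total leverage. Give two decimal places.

Contribution at this volume is 108,700 × £18.62 = £2,023,994.00.
EBIT = £2,023,994.00 − £729,600 = £1,294,394.00. Interest = £252,710.00, so EBIT − I = £1,041,684.00.
Degree of total leverage = total CM / (EBIT − interest) = £2,023,994.00 / £1,041,684.00 = 1.9430.

1.94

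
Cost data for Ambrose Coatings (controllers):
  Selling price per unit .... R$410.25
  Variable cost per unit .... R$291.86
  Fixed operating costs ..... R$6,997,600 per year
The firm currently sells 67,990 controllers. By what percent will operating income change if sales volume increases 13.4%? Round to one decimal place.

+102.6%

Contribution at this volume is 67,990 × R$118.39 = R$8,049,336.10.
Subtracting fixed costs: EBIT = R$8,049,336.10 − R$6,997,600 = R$1,051,736.10.
Degree of operating leverage = R$8,049,336.10 / R$1,051,736.10 = 7.6534.
So EBIT moves 7.6534 × (+13.4%) = +102.6%.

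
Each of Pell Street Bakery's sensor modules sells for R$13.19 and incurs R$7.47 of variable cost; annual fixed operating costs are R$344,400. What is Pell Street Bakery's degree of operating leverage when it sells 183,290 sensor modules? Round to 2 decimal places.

1.49

At 183,290 units, contribution = 183,290 × R$5.72 = R$1,048,418.80.
EBIT = R$1,048,418.80 − R$344,400 = R$704,018.80.
Degree of operating leverage = R$1,048,418.80 / R$704,018.80 = 1.4892.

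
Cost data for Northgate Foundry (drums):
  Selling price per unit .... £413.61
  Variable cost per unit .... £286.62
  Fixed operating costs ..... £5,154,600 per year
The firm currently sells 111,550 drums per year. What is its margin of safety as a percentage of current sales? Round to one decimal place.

63.6%

Unit CM = price − variable cost = £413.61 − £286.62 = £126.99. Break-even units = £5,154,600 ÷ £126.99 = 40,590.60; break-even revenue = 40,590.60 × £413.61 = £16,788,677.11.
Actual sales revenue = 111,550 × £413.61 = £46,138,195.50.
Margin of safety = (£46,138,195.50 − £16,788,677.11) ÷ £46,138,195.50 = 63.6%.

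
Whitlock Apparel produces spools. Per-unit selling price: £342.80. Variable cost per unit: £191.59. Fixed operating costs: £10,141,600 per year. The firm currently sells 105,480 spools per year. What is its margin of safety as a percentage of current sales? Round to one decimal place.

36.4%

Contribution margin per unit = £342.80 − £191.59 = £151.21. Break-even units = £10,141,600 ÷ £151.21 = 67,069.64; break-even revenue = 67,069.64 × £342.80 = £22,991,471.99.
Current sales = 105,480 × £342.80 = £36,158,544.00.
Margin of safety = (£36,158,544.00 − £22,991,471.99) ÷ £36,158,544.00 = 36.4%.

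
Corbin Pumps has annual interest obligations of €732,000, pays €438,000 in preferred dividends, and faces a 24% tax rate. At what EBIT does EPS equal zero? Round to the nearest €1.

Grossing the preferred dividend up to pre-tax terms: €438,000 / (1 − 0.24) = €576,315.79.
Financial break-even EBIT = interest + D_p ÷ (1 − t) = €732,000 + €576,315.79 = €1,308,315.79.

€1,308,316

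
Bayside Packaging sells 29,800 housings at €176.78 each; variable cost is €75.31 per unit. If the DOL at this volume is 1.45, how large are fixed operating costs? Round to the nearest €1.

At 29,800 units, contribution = 29,800 × €101.47 = €3,023,806.00.
Since DOL = CM ÷ EBIT, EBIT = €3,023,806.00 ÷ 1.45 = €2,085,383.45.
Fixed costs = CM − EBIT = €3,023,806.00 − €2,085,383.45 = €938,423.

€938,423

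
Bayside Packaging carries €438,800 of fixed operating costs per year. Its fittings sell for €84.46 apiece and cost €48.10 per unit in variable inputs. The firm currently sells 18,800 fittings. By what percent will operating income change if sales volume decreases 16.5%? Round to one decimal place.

Contribution at this volume is 18,800 × €36.36 = €683,568.00.
EBIT = €683,568.00 − €438,800 = €244,768.00.
Degree of operating leverage = €683,568.00 / €244,768.00 = 2.7927.
So EBIT moves 2.7927 × (-16.5%) = -46.1%.

-46.1%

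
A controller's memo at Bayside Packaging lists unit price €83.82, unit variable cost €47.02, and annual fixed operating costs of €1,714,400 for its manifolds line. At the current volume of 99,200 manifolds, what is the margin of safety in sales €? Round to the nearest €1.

Contribution margin per unit = €83.82 − €47.02 = €36.80. Break-even units = €1,714,400 ÷ €36.80 = 46,586.96; break-even revenue = 46,586.96 × €83.82 = €3,904,918.70.
Current sales = 99,200 × €83.82 = €8,314,944.00.
Margin of safety = €8,314,944.00 − €3,904,918.70 = €4,410,025.

€4,410,025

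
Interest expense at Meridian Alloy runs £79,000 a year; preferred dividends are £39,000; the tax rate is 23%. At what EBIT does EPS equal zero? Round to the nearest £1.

£129,649

Preferred dividends are paid after tax, so their pre-tax equivalent is £39,000 ÷ (1 − 0.23) = £50,649.35.
Financial break-even EBIT = interest + D_p ÷ (1 − t) = £79,000 + £50,649.35 = £129,649.35.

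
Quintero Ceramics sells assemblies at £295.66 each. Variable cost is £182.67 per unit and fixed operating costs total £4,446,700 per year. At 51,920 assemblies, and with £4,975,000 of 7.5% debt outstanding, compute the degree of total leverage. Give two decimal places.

5.61

At 51,920 units, contribution = 51,920 × £112.99 = £5,866,440.80.
EBIT = £5,866,440.80 − £4,446,700 = £1,419,740.80. Interest = £373,125.00.
DOL = £5,866,440.80 ÷ £1,419,740.80 = 4.1321; DFL = £1,419,740.80 ÷ £1,046,615.80 = 1.3565.
DCL = DOL × DFL = 4.1321 × 1.3565 = 5.6052.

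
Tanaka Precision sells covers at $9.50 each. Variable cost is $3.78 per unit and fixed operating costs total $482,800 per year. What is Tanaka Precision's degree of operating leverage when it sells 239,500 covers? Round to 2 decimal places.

Total contribution margin = 239,500 × $5.72 = $1,369,940.00.
Subtracting fixed costs: EBIT = $1,369,940.00 − $482,800 = $887,140.00.
So DOL = total CM / EBIT = $1,369,940.00 / $887,140.00 = 1.5442.

1.54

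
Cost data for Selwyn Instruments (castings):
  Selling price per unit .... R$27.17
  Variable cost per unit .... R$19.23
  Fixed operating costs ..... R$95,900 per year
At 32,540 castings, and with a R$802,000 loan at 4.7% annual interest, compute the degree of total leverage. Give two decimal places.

2.07

At 32,540 units, contribution = 32,540 × R$7.94 = R$258,367.60.
Subtracting fixed costs: EBIT = R$258,367.60 − R$95,900 = R$162,467.60. Interest = R$37,694.00, so EBIT − I = R$124,773.60.
DCL = contribution ÷ (EBIT − I) = R$258,367.60 ÷ R$124,773.60 = 2.0707.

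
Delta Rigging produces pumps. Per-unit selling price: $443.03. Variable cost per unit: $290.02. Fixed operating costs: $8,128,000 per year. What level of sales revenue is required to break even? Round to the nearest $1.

$23,534,069

CM per unit = $443.03 − $290.02 = $153.01; CM ratio = $153.01 / $443.03 = 0.3454.
Break-even sales = FC ÷ CM ratio = $8,128,000 × $443.03 / $153.01 = $23,534,069.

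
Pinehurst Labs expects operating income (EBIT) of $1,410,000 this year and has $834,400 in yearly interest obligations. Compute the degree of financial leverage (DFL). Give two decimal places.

2.45

Interest = $834,400.00.
DFL = EBIT ÷ (EBIT − I) = $1,410,000 ÷ ($1,410,000 − $834,400.00) = $1,410,000 ÷ $575,600.00 = 2.4496.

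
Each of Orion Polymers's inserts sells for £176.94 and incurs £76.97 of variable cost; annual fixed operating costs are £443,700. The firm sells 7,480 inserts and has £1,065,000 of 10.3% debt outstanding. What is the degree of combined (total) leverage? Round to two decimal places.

3.85

Contribution at this volume is 7,480 × £99.97 = £747,775.60.
Subtracting fixed costs: EBIT = £747,775.60 − £443,700 = £304,075.60. Interest = £109,695.00.
DOL = £747,775.60 ÷ £304,075.60 = 2.4592; DFL = £304,075.60 ÷ £194,380.60 = 1.5643.
Combined leverage = 2.4592 × 1.5643 = 3.8469.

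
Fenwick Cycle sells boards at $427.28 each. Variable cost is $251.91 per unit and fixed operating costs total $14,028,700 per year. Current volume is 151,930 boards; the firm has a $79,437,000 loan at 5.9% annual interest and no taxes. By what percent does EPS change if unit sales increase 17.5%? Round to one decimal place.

Contribution at this volume is 151,930 × $175.37 = $26,643,964.10.
Subtracting fixed costs: EBIT = $26,643,964.10 − $14,028,700 = $12,615,264.10.
Interest = $4,686,783.00, so EBIT − I = $7,928,481.10.
DCL = total CM / (EBIT − I) = $26,643,964.10 / $7,928,481.10 = 3.3605.
EPS therefore changes by 3.3605 × (+17.5%) = +58.8%.

+58.8%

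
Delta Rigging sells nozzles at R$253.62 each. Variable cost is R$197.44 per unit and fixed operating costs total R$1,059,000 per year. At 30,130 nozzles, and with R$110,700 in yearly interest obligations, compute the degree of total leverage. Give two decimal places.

Total contribution margin = 30,130 × R$56.18 = R$1,692,703.40.
Operating income = contribution − fixed costs = R$1,692,703.40 − R$1,059,000 = R$633,703.40. Interest = R$110,700.00, so EBIT − I = R$523,003.40.
DCL = contribution ÷ (EBIT − I) = R$1,692,703.40 ÷ R$523,003.40 = 3.2365.

3.24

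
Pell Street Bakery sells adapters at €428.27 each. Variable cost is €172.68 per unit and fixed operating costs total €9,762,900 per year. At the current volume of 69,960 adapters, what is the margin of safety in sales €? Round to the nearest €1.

€13,602,924

Contribution margin per unit = €428.27 − €172.68 = €255.59. Break-even units = €9,762,900 ÷ €255.59 = 38,197.50; break-even revenue = 38,197.50 × €428.27 = €16,358,844.96.
Actual sales revenue = 69,960 × €428.27 = €29,961,769.20.
Margin of safety = €29,961,769.20 − €16,358,844.96 = €13,602,924.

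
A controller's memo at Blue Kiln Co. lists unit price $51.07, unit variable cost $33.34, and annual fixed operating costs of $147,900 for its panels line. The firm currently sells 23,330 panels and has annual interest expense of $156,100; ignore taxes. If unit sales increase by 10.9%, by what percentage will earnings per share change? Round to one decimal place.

At 23,330 units, contribution = 23,330 × $17.73 = $413,640.90.
EBIT = $413,640.90 − $147,900 = $265,740.90.
After interest of $156,100.00, pre-tax earnings = $109,640.90.
Degree of combined leverage = contribution ÷ (EBIT − I) = $413,640.90 ÷ $109,640.90 = 3.7727.
%ΔEPS = DCL × %ΔSales = 3.7727 × +10.9% = +41.1%.

+41.1%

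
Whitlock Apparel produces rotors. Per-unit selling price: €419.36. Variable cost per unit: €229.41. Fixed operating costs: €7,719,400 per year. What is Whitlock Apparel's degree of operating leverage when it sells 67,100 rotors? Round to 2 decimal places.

2.54

Total contribution margin = 67,100 × €189.95 = €12,745,645.00.
Operating income = contribution − fixed costs = €12,745,645.00 − €7,719,400 = €5,026,245.00.
So DOL = total CM / EBIT = €12,745,645.00 / €5,026,245.00 = 2.5358.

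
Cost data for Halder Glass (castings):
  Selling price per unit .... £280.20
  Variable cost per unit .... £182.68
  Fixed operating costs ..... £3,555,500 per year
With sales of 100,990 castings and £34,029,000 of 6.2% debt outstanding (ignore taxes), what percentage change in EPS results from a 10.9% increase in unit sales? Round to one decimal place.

+25.7%

Contribution at this volume is 100,990 × £97.52 = £9,848,544.80.
Subtracting fixed costs: EBIT = £9,848,544.80 − £3,555,500 = £6,293,044.80.
Interest = £2,109,798.00, so EBIT − I = £4,183,246.80.
Degree of combined leverage = contribution ÷ (EBIT − I) = £9,848,544.80 ÷ £4,183,246.80 = 2.3543.
EPS therefore changes by 2.3543 × (+10.9%) = +25.7%.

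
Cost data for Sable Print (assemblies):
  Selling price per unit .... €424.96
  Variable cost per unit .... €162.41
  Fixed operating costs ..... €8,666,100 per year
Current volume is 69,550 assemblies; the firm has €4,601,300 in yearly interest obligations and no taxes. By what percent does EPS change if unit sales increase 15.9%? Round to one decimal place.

+58.1%

Total contribution margin = 69,550 × €262.55 = €18,260,352.50.
Subtracting fixed costs: EBIT = €18,260,352.50 − €8,666,100 = €9,594,252.50.
Interest = €4,601,300.00, so EBIT − I = €4,992,952.50.
DCL = total CM / (EBIT − I) = €18,260,352.50 / €4,992,952.50 = 3.6572.
EPS therefore changes by 3.6572 × (+15.9%) = +58.1%.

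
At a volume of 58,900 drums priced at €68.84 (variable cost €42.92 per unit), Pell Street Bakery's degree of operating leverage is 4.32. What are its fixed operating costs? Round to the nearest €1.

At 58,900 units, contribution = 58,900 × €25.92 = €1,526,688.00.
DOL = contribution / EBIT, so EBIT = €1,526,688.00 / 4.32 = €353,400.00.
And FC = contribution − EBIT = €1,526,688.00 − €353,400.00 = €1,173,288.

€1,173,288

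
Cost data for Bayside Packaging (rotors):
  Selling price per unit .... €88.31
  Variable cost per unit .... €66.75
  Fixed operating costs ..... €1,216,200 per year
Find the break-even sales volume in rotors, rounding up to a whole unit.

56,411 rotors

Unit CM = price − variable cost = €88.31 − €66.75 = €21.56.
Units to break even: €1,216,200 ÷ €21.56 = 56,410.02, rounded up to 56,411.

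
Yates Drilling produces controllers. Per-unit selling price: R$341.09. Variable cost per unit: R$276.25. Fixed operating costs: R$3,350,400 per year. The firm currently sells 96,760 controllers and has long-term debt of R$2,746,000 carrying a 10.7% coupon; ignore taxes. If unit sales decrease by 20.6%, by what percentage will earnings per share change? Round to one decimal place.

-49.1%

Contribution at this volume is 96,760 × R$64.84 = R$6,273,918.40.
Operating income = contribution − fixed costs = R$6,273,918.40 − R$3,350,400 = R$2,923,518.40.
After interest of R$293,822.00, pre-tax earnings = R$2,629,696.40.
Degree of combined leverage = contribution ÷ (EBIT − I) = R$6,273,918.40 ÷ R$2,629,696.40 = 2.3858.
EPS therefore changes by 2.3858 × (-20.6%) = -49.1%.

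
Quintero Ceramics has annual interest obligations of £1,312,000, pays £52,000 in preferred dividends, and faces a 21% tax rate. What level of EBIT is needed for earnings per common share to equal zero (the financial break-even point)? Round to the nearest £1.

£1,377,823

Grossing the preferred dividend up to pre-tax terms: £52,000 / (1 − 0.21) = £65,822.78.
Financial break-even EBIT = interest + D_p ÷ (1 − t) = £1,312,000 + £65,822.78 = £1,377,822.78.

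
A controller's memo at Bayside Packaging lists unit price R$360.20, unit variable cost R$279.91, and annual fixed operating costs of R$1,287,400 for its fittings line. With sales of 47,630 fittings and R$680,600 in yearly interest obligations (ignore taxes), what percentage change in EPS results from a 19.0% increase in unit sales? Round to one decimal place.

Total contribution margin = 47,630 × R$80.29 = R$3,824,212.70.
Subtracting fixed costs: EBIT = R$3,824,212.70 − R$1,287,400 = R$2,536,812.70.
Interest = R$680,600.00, so EBIT − I = R$1,856,212.70.
DCL = total CM / (EBIT − I) = R$3,824,212.70 / R$1,856,212.70 = 2.0602.
EPS therefore changes by 2.0602 × (+19.0%) = +39.1%.

+39.1%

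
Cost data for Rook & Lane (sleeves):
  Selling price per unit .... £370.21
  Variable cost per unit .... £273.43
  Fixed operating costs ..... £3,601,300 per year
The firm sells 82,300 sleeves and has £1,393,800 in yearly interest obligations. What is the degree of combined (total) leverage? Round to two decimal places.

At 82,300 units, contribution = 82,300 × £96.78 = £7,964,994.00.
Operating income = contribution − fixed costs = £7,964,994.00 − £3,601,300 = £4,363,694.00. Interest = £1,393,800.00.
DOL = £7,964,994.00 ÷ £4,363,694.00 = 1.8253; DFL = £4,363,694.00 ÷ £2,969,894.00 = 1.4693.
Combined leverage = 1.8253 × 1.4693 = 2.6819.

2.68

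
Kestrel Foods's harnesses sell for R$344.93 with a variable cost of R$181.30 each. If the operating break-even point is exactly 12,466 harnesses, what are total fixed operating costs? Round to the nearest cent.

Each unit contributes R$344.93 − R$181.30 = R$163.63.
Since BE = FC / CM, FC = 12,466 × R$163.63 = R$2,039,811.58.

R$2,039,811.58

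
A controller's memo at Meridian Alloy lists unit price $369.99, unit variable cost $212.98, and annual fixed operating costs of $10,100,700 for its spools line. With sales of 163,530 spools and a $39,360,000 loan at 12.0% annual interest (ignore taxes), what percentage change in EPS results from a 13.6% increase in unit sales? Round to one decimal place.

+32.2%

Total contribution margin = 163,530 × $157.01 = $25,675,845.30.
EBIT = $25,675,845.30 − $10,100,700 = $15,575,145.30.
Interest = $4,723,200.00, so EBIT − I = $10,851,945.30.
DCL = total CM / (EBIT − I) = $25,675,845.30 / $10,851,945.30 = 2.3660.
%ΔEPS = DCL × %ΔSales = 2.3660 × +13.6% = +32.2%.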